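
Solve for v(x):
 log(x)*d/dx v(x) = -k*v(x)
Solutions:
 v(x) = C1*exp(-k*li(x))


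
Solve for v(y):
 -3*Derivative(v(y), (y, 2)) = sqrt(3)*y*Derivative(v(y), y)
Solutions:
 v(y) = C1 + C2*erf(sqrt(2)*3^(3/4)*y/6)


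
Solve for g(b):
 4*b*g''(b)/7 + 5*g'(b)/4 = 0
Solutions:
 g(b) = C1 + C2/b^(19/16)


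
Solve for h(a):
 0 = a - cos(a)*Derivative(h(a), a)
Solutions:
 h(a) = C1 + Integral(a/cos(a), a)


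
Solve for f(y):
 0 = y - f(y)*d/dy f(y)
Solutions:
 f(y) = -sqrt(C1 + y^2)
 f(y) = sqrt(C1 + y^2)


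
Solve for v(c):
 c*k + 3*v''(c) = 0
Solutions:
 v(c) = C1 + C2*c - c^3*k/18


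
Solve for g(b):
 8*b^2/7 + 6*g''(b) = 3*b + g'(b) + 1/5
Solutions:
 g(b) = C1 + C2*exp(b/6) + 8*b^3/21 + 75*b^2/14 + 2243*b/35


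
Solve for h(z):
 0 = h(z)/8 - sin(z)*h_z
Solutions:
 h(z) = C1*(cos(z) - 1)^(1/16)/(cos(z) + 1)^(1/16)


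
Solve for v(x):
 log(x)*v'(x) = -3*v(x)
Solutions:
 v(x) = C1*exp(-3*li(x))


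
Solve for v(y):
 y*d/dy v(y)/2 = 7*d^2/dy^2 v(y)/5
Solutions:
 v(y) = C1 + C2*erfi(sqrt(35)*y/14)


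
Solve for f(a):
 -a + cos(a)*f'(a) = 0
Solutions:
 f(a) = C1 + Integral(a/cos(a), a)


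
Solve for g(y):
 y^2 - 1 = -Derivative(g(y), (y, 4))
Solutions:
 g(y) = C1 + C2*y + C3*y^2 + C4*y^3 - y^6/360 + y^4/24


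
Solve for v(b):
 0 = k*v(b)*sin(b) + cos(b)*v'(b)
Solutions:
 v(b) = C1*exp(k*log(cos(b)))


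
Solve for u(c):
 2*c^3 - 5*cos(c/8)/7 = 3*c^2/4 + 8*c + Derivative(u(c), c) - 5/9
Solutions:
 u(c) = C1 + c^4/2 - c^3/4 - 4*c^2 + 5*c/9 - 40*sin(c/8)/7


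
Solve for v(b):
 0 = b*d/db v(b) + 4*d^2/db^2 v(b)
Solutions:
 v(b) = C1 + C2*erf(sqrt(2)*b/4)


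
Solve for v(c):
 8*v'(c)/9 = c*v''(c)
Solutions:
 v(c) = C1 + C2*c^(17/9)


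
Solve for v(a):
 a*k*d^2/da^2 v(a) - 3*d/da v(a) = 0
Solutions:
 v(a) = C1 + a^(((re(k) + 3)*re(k) + im(k)^2)/(re(k)^2 + im(k)^2))*(C2*sin(3*log(a)*Abs(im(k))/(re(k)^2 + im(k)^2)) + C3*cos(3*log(a)*im(k)/(re(k)^2 + im(k)^2)))


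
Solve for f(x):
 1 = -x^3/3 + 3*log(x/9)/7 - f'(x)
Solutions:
 f(x) = C1 - x^4/12 + 3*x*log(x)/7 - 10*x/7 - 6*x*log(3)/7


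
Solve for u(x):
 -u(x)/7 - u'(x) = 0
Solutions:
 u(x) = C1*exp(-x/7)


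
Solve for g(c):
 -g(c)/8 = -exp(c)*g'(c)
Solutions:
 g(c) = C1*exp(-exp(-c)/8)


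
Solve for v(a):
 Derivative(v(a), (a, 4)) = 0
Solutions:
 v(a) = C1 + C2*a + C3*a^2 + C4*a^3


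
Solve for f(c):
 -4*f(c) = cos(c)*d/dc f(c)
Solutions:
 f(c) = C1*(sin(c)^2 - 2*sin(c) + 1)/(sin(c)^2 + 2*sin(c) + 1)


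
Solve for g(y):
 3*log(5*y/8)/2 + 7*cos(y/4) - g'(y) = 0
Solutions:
 g(y) = C1 + 3*y*log(y)/2 - 5*y*log(2) - 3*y/2 + y*log(10)/2 + y*log(5) + 28*sin(y/4)


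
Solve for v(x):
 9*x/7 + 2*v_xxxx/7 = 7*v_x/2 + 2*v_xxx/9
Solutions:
 v(x) = C1 + C2*exp(x*(-7^(2/3)*(81*sqrt(59385) + 19739)^(1/3) - 28*7^(1/3)/(81*sqrt(59385) + 19739)^(1/3) + 28)/108)*sin(sqrt(3)*7^(1/3)*x*(-7^(1/3)*(81*sqrt(59385) + 19739)^(1/3) + 28/(81*sqrt(59385) + 19739)^(1/3))/108) + C3*exp(x*(-7^(2/3)*(81*sqrt(59385) + 19739)^(1/3) - 28*7^(1/3)/(81*sqrt(59385) + 19739)^(1/3) + 28)/108)*cos(sqrt(3)*7^(1/3)*x*(-7^(1/3)*(81*sqrt(59385) + 19739)^(1/3) + 28/(81*sqrt(59385) + 19739)^(1/3))/108) + C4*exp(x*(28*7^(1/3)/(81*sqrt(59385) + 19739)^(1/3) + 14 + 7^(2/3)*(81*sqrt(59385) + 19739)^(1/3))/54) + 9*x^2/49


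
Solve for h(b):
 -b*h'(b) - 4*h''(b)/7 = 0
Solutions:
 h(b) = C1 + C2*erf(sqrt(14)*b/4)


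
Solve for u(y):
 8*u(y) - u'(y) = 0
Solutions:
 u(y) = C1*exp(8*y)


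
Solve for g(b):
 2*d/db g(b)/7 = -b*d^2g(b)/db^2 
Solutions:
 g(b) = C1 + C2*b^(5/7)


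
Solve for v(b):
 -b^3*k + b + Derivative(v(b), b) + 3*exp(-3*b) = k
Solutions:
 v(b) = C1 + b^4*k/4 - b^2/2 + b*k + exp(-3*b)


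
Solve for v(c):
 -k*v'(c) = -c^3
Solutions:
 v(c) = C1 + c^4/(4*k)


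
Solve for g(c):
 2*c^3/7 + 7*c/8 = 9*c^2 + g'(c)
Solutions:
 g(c) = C1 + c^4/14 - 3*c^3 + 7*c^2/16


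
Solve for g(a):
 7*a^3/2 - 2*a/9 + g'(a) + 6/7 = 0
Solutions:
 g(a) = C1 - 7*a^4/8 + a^2/9 - 6*a/7


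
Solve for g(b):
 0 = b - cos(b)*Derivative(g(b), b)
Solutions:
 g(b) = C1 + Integral(b/cos(b), b)


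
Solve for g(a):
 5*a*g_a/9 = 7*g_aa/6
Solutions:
 g(a) = C1 + C2*erfi(sqrt(105)*a/21)


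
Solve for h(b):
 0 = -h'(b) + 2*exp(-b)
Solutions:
 h(b) = C1 - 2*exp(-b)


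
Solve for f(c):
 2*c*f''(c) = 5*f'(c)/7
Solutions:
 f(c) = C1 + C2*c^(19/14)


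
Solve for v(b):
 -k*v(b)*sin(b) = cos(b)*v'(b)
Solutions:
 v(b) = C1*exp(k*log(cos(b)))


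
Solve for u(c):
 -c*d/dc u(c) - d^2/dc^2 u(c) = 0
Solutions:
 u(c) = C1 + C2*erf(sqrt(2)*c/2)


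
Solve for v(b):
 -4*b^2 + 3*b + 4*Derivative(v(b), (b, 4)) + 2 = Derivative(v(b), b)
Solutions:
 v(b) = C1 + C4*exp(2^(1/3)*b/2) - 4*b^3/3 + 3*b^2/2 + 2*b + (C2*sin(2^(1/3)*sqrt(3)*b/4) + C3*cos(2^(1/3)*sqrt(3)*b/4))*exp(-2^(1/3)*b/4)


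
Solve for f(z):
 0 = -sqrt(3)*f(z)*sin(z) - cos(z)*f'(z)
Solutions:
 f(z) = C1*cos(z)^(sqrt(3))


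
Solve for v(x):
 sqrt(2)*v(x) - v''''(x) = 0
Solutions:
 v(x) = C1*exp(-2^(1/8)*x) + C2*exp(2^(1/8)*x) + C3*sin(2^(1/8)*x) + C4*cos(2^(1/8)*x)


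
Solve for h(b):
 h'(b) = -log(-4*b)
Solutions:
 h(b) = C1 - b*log(-b) + b*(1 - 2*log(2))


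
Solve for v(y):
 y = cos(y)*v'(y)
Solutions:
 v(y) = C1 + Integral(y/cos(y), y)


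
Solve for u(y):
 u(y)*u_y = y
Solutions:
 u(y) = -sqrt(C1 + y^2)
 u(y) = sqrt(C1 + y^2)


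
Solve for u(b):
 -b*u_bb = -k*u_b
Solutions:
 u(b) = C1 + b^(re(k) + 1)*(C2*sin(log(b)*Abs(im(k))) + C3*cos(log(b)*im(k)))


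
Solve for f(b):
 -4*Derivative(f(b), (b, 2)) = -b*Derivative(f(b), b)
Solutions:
 f(b) = C1 + C2*erfi(sqrt(2)*b/4)


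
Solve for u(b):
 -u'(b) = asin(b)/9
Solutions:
 u(b) = C1 - b*asin(b)/9 - sqrt(1 - b^2)/9


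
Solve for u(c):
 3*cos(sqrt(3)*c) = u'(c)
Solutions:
 u(c) = C1 + sqrt(3)*sin(sqrt(3)*c)


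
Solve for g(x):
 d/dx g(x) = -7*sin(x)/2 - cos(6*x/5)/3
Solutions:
 g(x) = C1 - 5*sin(6*x/5)/18 + 7*cos(x)/2


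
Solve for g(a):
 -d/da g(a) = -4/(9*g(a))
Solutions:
 g(a) = -sqrt(C1 + 8*a)/3
 g(a) = sqrt(C1 + 8*a)/3


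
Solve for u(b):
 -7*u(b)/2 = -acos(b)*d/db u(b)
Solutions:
 u(b) = C1*exp(7*Integral(1/acos(b), b)/2)


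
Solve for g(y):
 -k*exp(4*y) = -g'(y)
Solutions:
 g(y) = C1 + k*exp(4*y)/4


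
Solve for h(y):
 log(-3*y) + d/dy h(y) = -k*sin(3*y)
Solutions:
 h(y) = C1 + k*cos(3*y)/3 - y*log(-y) - y*log(3) + y


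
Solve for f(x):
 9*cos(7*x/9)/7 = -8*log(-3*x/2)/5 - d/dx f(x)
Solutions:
 f(x) = C1 - 8*x*log(-x)/5 - 8*x*log(3)/5 + 8*x*log(2)/5 + 8*x/5 - 81*sin(7*x/9)/49


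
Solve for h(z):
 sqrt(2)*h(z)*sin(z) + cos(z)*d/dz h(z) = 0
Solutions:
 h(z) = C1*cos(z)^(sqrt(2))


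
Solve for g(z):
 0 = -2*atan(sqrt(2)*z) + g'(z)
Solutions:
 g(z) = C1 + 2*z*atan(sqrt(2)*z) - sqrt(2)*log(2*z^2 + 1)/2


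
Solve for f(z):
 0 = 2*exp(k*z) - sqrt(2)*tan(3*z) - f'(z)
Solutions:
 f(z) = C1 + 2*Piecewise((exp(k*z)/k, Ne(k, 0)), (z, True)) + sqrt(2)*log(cos(3*z))/3


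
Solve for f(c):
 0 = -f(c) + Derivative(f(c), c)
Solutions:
 f(c) = C1*exp(c)


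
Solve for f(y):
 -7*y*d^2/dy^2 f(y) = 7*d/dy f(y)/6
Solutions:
 f(y) = C1 + C2*y^(5/6)


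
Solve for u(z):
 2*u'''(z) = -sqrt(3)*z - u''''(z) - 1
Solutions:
 u(z) = C1 + C2*z + C3*z^2 + C4*exp(-2*z) - sqrt(3)*z^4/48 + z^3*(-2 + sqrt(3))/24


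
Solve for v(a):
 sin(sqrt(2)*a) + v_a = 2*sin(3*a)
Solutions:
 v(a) = C1 - 2*cos(3*a)/3 + sqrt(2)*cos(sqrt(2)*a)/2


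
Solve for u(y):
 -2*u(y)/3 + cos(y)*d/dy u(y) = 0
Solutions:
 u(y) = C1*(sin(y) + 1)^(1/3)/(sin(y) - 1)^(1/3)


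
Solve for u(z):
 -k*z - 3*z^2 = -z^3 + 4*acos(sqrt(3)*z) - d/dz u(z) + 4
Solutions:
 u(z) = C1 + k*z^2/2 - z^4/4 + z^3 + 4*z*acos(sqrt(3)*z) + 4*z - 4*sqrt(3)*sqrt(1 - 3*z^2)/3


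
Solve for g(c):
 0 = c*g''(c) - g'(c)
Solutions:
 g(c) = C1 + C2*c^2


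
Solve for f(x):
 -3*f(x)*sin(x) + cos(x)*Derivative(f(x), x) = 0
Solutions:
 f(x) = C1/cos(x)^3


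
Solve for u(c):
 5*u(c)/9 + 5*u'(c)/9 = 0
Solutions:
 u(c) = C1*exp(-c)


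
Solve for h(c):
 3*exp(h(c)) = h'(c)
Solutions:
 h(c) = log(-1/(C1 + 3*c))


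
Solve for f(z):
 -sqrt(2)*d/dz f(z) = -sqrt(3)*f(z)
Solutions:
 f(z) = C1*exp(sqrt(6)*z/2)


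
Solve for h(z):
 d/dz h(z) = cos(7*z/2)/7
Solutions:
 h(z) = C1 + 2*sin(7*z/2)/49


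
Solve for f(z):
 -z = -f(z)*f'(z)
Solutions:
 f(z) = -sqrt(C1 + z^2)
 f(z) = sqrt(C1 + z^2)


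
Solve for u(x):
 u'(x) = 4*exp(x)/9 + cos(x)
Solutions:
 u(x) = C1 + 4*exp(x)/9 + sin(x)


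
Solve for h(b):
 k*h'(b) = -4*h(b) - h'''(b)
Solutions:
 h(b) = C1*exp(b*(2*k/((-3^(1/3) + 3^(5/6)*I)*(sqrt(3)*sqrt(k^3 + 108) + 18)^(1/3)) + 3^(1/3)*(sqrt(3)*sqrt(k^3 + 108) + 18)^(1/3)/6 - 3^(5/6)*I*(sqrt(3)*sqrt(k^3 + 108) + 18)^(1/3)/6)) + C2*exp(b*(-2*k/((3^(1/3) + 3^(5/6)*I)*(sqrt(3)*sqrt(k^3 + 108) + 18)^(1/3)) + 3^(1/3)*(sqrt(3)*sqrt(k^3 + 108) + 18)^(1/3)/6 + 3^(5/6)*I*(sqrt(3)*sqrt(k^3 + 108) + 18)^(1/3)/6)) + C3*exp(3^(1/3)*b*(3^(1/3)*k/(sqrt(3)*sqrt(k^3 + 108) + 18)^(1/3) - (sqrt(3)*sqrt(k^3 + 108) + 18)^(1/3))/3)


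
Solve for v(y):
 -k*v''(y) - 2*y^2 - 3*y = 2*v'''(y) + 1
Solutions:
 v(y) = C1 + C2*y + C3*exp(-k*y/2) - y^4/(6*k) + y^3*(-3 + 8/k)/(6*k) + y^2*(-1/2 + 3/k - 8/k^2)/k


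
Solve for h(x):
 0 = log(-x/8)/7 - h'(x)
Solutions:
 h(x) = C1 + x*log(-x)/7 + x*(-3*log(2) - 1)/7


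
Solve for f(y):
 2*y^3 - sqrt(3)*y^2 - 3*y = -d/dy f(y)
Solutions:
 f(y) = C1 - y^4/2 + sqrt(3)*y^3/3 + 3*y^2/2


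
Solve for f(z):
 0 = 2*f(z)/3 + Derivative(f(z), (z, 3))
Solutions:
 f(z) = C3*exp(-2^(1/3)*3^(2/3)*z/3) + (C1*sin(2^(1/3)*3^(1/6)*z/2) + C2*cos(2^(1/3)*3^(1/6)*z/2))*exp(2^(1/3)*3^(2/3)*z/6)


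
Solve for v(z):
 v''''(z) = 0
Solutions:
 v(z) = C1 + C2*z + C3*z^2 + C4*z^3


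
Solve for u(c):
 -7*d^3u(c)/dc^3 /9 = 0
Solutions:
 u(c) = C1 + C2*c + C3*c^2


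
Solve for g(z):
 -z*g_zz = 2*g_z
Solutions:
 g(z) = C1 + C2/z


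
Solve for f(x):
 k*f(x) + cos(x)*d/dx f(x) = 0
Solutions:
 f(x) = C1*exp(k*(log(sin(x) - 1) - log(sin(x) + 1))/2)


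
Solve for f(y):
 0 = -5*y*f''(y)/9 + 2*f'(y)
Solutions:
 f(y) = C1 + C2*y^(23/5)


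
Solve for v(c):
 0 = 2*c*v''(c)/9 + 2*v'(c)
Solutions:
 v(c) = C1 + C2/c^8


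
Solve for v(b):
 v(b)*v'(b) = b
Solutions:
 v(b) = -sqrt(C1 + b^2)
 v(b) = sqrt(C1 + b^2)


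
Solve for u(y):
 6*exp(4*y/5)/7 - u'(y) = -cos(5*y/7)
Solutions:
 u(y) = C1 + 15*exp(4*y/5)/14 + 7*sin(5*y/7)/5


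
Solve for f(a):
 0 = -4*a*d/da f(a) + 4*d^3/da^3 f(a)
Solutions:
 f(a) = C1 + Integral(C2*airyai(a) + C3*airybi(a), a)


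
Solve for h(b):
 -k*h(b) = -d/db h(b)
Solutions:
 h(b) = C1*exp(b*k)


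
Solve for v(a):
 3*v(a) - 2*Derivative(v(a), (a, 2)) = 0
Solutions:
 v(a) = C1*exp(-sqrt(6)*a/2) + C2*exp(sqrt(6)*a/2)


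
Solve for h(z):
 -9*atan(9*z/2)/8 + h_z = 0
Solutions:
 h(z) = C1 + 9*z*atan(9*z/2)/8 - log(81*z^2 + 4)/8


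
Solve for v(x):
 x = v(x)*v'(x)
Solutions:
 v(x) = -sqrt(C1 + x^2)
 v(x) = sqrt(C1 + x^2)


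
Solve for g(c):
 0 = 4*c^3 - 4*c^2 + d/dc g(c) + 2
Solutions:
 g(c) = C1 - c^4 + 4*c^3/3 - 2*c


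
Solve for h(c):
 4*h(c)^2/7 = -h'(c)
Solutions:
 h(c) = 7/(C1 + 4*c)


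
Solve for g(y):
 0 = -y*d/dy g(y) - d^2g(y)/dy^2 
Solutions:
 g(y) = C1 + C2*erf(sqrt(2)*y/2)


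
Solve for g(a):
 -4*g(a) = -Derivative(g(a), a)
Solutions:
 g(a) = C1*exp(4*a)


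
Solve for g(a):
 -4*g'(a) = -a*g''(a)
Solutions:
 g(a) = C1 + C2*a^5


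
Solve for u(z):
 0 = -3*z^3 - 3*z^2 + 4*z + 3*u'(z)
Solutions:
 u(z) = C1 + z^4/4 + z^3/3 - 2*z^2/3


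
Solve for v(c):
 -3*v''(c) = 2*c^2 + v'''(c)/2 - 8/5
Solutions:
 v(c) = C1 + C2*c + C3*exp(-6*c) - c^4/18 + c^3/27 + 67*c^2/270


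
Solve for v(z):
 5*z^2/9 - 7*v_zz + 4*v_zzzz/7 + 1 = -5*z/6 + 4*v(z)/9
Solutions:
 v(z) = C1*exp(-sqrt(6)*z*sqrt(147 + sqrt(22057))/12) + C2*exp(sqrt(6)*z*sqrt(147 + sqrt(22057))/12) + C3*sin(sqrt(6)*z*sqrt(-147 + sqrt(22057))/12) + C4*cos(sqrt(6)*z*sqrt(-147 + sqrt(22057))/12) + 5*z^2/4 + 15*z/8 - 297/8


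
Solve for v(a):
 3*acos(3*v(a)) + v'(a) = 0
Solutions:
 Integral(1/acos(3*_y), (_y, v(a))) = C1 - 3*a


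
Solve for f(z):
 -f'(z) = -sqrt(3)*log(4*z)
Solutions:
 f(z) = C1 + sqrt(3)*z*log(z) - sqrt(3)*z + 2*sqrt(3)*z*log(2)


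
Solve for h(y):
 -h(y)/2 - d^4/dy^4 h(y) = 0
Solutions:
 h(y) = (C1*sin(2^(1/4)*y/2) + C2*cos(2^(1/4)*y/2))*exp(-2^(1/4)*y/2) + (C3*sin(2^(1/4)*y/2) + C4*cos(2^(1/4)*y/2))*exp(2^(1/4)*y/2)


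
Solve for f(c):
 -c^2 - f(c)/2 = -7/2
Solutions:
 f(c) = 7 - 2*c^2


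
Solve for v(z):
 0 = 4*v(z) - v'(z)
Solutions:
 v(z) = C1*exp(4*z)


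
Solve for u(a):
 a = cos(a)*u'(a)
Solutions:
 u(a) = C1 + Integral(a/cos(a), a)


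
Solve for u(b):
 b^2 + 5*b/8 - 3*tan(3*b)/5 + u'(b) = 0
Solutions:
 u(b) = C1 - b^3/3 - 5*b^2/16 - log(cos(3*b))/5


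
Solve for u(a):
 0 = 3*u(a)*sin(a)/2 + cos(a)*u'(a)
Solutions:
 u(a) = C1*cos(a)^(3/2)


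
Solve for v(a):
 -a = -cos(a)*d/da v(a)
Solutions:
 v(a) = C1 + Integral(a/cos(a), a)


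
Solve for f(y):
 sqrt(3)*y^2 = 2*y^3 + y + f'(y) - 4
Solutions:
 f(y) = C1 - y^4/2 + sqrt(3)*y^3/3 - y^2/2 + 4*y


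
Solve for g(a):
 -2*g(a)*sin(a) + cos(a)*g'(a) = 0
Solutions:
 g(a) = C1/cos(a)^2


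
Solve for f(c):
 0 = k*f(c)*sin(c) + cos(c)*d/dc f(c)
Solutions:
 f(c) = C1*exp(k*log(cos(c)))


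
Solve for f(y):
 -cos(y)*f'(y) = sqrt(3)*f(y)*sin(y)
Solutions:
 f(y) = C1*cos(y)^(sqrt(3))


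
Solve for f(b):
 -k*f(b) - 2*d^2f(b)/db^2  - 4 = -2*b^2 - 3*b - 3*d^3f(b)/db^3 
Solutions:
 f(b) = C1*exp(b*(-2^(2/3)*(-243*k + sqrt((243*k + 16)^2 - 256) - 16)^(1/3) + 4 - 8*2^(1/3)/(-243*k + sqrt((243*k + 16)^2 - 256) - 16)^(1/3))/18) + C2*exp(b*(2^(2/3)*(-243*k + sqrt((243*k + 16)^2 - 256) - 16)^(1/3) - 2^(2/3)*sqrt(3)*I*(-243*k + sqrt((243*k + 16)^2 - 256) - 16)^(1/3) + 8 - 32*2^(1/3)/((-1 + sqrt(3)*I)*(-243*k + sqrt((243*k + 16)^2 - 256) - 16)^(1/3)))/36) + C3*exp(b*(2^(2/3)*(-243*k + sqrt((243*k + 16)^2 - 256) - 16)^(1/3) + 2^(2/3)*sqrt(3)*I*(-243*k + sqrt((243*k + 16)^2 - 256) - 16)^(1/3) + 8 + 32*2^(1/3)/((1 + sqrt(3)*I)*(-243*k + sqrt((243*k + 16)^2 - 256) - 16)^(1/3)))/36) + 2*b^2/k + 3*b/k - 4/k - 8/k^2


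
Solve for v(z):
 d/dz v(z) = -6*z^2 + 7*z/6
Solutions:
 v(z) = C1 - 2*z^3 + 7*z^2/12


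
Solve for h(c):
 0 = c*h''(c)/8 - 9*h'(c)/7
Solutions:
 h(c) = C1 + C2*c^(79/7)


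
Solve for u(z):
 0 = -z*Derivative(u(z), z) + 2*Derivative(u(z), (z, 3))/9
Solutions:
 u(z) = C1 + Integral(C2*airyai(6^(2/3)*z/2) + C3*airybi(6^(2/3)*z/2), z)


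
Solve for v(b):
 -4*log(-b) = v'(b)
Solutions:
 v(b) = C1 - 4*b*log(-b) + 4*b


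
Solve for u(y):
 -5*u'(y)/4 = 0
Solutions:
 u(y) = C1


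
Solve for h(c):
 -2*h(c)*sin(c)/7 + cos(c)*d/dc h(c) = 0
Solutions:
 h(c) = C1/cos(c)^(2/7)


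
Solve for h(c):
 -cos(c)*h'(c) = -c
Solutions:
 h(c) = C1 + Integral(c/cos(c), c)


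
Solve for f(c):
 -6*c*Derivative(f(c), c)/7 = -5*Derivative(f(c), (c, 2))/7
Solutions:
 f(c) = C1 + C2*erfi(sqrt(15)*c/5)


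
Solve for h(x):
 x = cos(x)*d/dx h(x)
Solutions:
 h(x) = C1 + Integral(x/cos(x), x)


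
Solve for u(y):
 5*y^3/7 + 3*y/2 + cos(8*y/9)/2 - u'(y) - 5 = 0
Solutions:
 u(y) = C1 + 5*y^4/28 + 3*y^2/4 - 5*y + 9*sin(8*y/9)/16


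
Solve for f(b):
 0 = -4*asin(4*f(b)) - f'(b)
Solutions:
 Integral(1/asin(4*_y), (_y, f(b))) = C1 - 4*b


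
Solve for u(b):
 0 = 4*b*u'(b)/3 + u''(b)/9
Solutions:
 u(b) = C1 + C2*erf(sqrt(6)*b)


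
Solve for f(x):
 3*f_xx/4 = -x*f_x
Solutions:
 f(x) = C1 + C2*erf(sqrt(6)*x/3)


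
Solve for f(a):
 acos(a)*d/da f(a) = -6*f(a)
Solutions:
 f(a) = C1*exp(-6*Integral(1/acos(a), a))


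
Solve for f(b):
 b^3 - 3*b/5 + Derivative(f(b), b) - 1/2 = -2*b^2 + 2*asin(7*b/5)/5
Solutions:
 f(b) = C1 - b^4/4 - 2*b^3/3 + 3*b^2/10 + 2*b*asin(7*b/5)/5 + b/2 + 2*sqrt(25 - 49*b^2)/35


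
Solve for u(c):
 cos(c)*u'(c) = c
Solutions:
 u(c) = C1 + Integral(c/cos(c), c)


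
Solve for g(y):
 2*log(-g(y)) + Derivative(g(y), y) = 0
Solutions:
 -li(-g(y)) = C1 - 2*y


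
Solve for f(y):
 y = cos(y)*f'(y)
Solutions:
 f(y) = C1 + Integral(y/cos(y), y)


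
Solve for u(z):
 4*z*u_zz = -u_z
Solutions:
 u(z) = C1 + C2*z^(3/4)


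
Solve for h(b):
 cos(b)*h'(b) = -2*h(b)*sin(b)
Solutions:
 h(b) = C1*cos(b)^2


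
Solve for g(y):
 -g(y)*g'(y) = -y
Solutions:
 g(y) = -sqrt(C1 + y^2)
 g(y) = sqrt(C1 + y^2)


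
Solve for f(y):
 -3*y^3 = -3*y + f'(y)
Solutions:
 f(y) = C1 - 3*y^4/4 + 3*y^2/2


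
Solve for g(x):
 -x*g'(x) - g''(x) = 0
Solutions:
 g(x) = C1 + C2*erf(sqrt(2)*x/2)


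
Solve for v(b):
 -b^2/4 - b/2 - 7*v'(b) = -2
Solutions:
 v(b) = C1 - b^3/84 - b^2/28 + 2*b/7


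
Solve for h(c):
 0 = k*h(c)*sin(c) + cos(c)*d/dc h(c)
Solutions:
 h(c) = C1*exp(k*log(cos(c)))


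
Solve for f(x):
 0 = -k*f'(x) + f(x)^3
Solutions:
 f(x) = -sqrt(2)*sqrt(-k/(C1*k + x))/2
 f(x) = sqrt(2)*sqrt(-k/(C1*k + x))/2


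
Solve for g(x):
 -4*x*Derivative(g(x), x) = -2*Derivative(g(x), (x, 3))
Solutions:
 g(x) = C1 + Integral(C2*airyai(2^(1/3)*x) + C3*airybi(2^(1/3)*x), x)


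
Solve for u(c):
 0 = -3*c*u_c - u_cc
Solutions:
 u(c) = C1 + C2*erf(sqrt(6)*c/2)


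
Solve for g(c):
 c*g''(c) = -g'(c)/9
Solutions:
 g(c) = C1 + C2*c^(8/9)


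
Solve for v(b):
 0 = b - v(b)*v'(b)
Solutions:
 v(b) = -sqrt(C1 + b^2)
 v(b) = sqrt(C1 + b^2)


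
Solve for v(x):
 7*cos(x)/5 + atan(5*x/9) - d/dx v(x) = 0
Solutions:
 v(x) = C1 + x*atan(5*x/9) - 9*log(25*x^2 + 81)/10 + 7*sin(x)/5


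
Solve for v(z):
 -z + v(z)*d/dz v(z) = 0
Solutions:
 v(z) = -sqrt(C1 + z^2)
 v(z) = sqrt(C1 + z^2)


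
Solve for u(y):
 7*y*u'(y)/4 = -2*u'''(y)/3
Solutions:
 u(y) = C1 + Integral(C2*airyai(-21^(1/3)*y/2) + C3*airybi(-21^(1/3)*y/2), y)


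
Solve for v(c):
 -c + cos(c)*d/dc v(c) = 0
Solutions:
 v(c) = C1 + Integral(c/cos(c), c)


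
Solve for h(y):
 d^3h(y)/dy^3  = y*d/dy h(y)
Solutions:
 h(y) = C1 + Integral(C2*airyai(y) + C3*airybi(y), y)


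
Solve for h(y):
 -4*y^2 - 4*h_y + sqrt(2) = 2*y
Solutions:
 h(y) = C1 - y^3/3 - y^2/4 + sqrt(2)*y/4


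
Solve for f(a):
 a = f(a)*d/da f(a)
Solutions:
 f(a) = -sqrt(C1 + a^2)
 f(a) = sqrt(C1 + a^2)


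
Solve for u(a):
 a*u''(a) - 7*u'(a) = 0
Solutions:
 u(a) = C1 + C2*a^8


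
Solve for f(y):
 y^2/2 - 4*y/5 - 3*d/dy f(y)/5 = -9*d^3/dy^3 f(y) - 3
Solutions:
 f(y) = C1 + C2*exp(-sqrt(15)*y/15) + C3*exp(sqrt(15)*y/15) + 5*y^3/18 - 2*y^2/3 + 30*y


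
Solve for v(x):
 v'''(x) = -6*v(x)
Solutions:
 v(x) = C3*exp(-6^(1/3)*x) + (C1*sin(2^(1/3)*3^(5/6)*x/2) + C2*cos(2^(1/3)*3^(5/6)*x/2))*exp(6^(1/3)*x/2)


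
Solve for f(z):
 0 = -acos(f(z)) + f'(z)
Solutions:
 Integral(1/acos(_y), (_y, f(z))) = C1 + z


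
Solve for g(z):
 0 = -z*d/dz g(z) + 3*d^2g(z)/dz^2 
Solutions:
 g(z) = C1 + C2*erfi(sqrt(6)*z/6)


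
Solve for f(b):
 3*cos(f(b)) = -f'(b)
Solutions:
 f(b) = pi - asin((C1 + exp(6*b))/(C1 - exp(6*b)))
 f(b) = asin((C1 + exp(6*b))/(C1 - exp(6*b)))


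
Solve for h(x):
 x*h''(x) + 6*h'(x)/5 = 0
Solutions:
 h(x) = C1 + C2/x^(1/5)


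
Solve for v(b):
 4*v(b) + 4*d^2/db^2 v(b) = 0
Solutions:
 v(b) = C1*sin(b) + C2*cos(b)


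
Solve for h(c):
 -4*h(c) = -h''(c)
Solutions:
 h(c) = C1*exp(-2*c) + C2*exp(2*c)


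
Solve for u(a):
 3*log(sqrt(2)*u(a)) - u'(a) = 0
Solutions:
 -2*Integral(1/(2*log(_y) + log(2)), (_y, u(a)))/3 = C1 - a


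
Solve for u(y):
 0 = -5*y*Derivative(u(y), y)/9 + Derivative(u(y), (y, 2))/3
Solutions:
 u(y) = C1 + C2*erfi(sqrt(30)*y/6)


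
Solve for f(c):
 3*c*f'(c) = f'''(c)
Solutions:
 f(c) = C1 + Integral(C2*airyai(3^(1/3)*c) + C3*airybi(3^(1/3)*c), c)


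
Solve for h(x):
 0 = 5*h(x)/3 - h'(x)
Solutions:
 h(x) = C1*exp(5*x/3)


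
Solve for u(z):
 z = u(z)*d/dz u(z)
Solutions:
 u(z) = -sqrt(C1 + z^2)
 u(z) = sqrt(C1 + z^2)


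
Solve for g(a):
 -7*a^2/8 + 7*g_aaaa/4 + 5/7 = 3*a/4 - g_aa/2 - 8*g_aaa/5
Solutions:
 g(a) = C1 + C2*a + 7*a^4/48 - 97*a^3/60 + 12153*a^2/1400 + (C3*sin(sqrt(94)*a/35) + C4*cos(sqrt(94)*a/35))*exp(-16*a/35)


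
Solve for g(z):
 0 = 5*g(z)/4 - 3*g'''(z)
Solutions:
 g(z) = C3*exp(90^(1/3)*z/6) + (C1*sin(10^(1/3)*3^(1/6)*z/4) + C2*cos(10^(1/3)*3^(1/6)*z/4))*exp(-90^(1/3)*z/12)


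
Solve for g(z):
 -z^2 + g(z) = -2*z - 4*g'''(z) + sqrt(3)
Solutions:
 g(z) = C3*exp(-2^(1/3)*z/2) + z^2 - 2*z + (C1*sin(2^(1/3)*sqrt(3)*z/4) + C2*cos(2^(1/3)*sqrt(3)*z/4))*exp(2^(1/3)*z/4) + sqrt(3)


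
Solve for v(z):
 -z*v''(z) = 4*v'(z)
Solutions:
 v(z) = C1 + C2/z^3


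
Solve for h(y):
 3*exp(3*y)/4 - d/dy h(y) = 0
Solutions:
 h(y) = C1 + exp(3*y)/4


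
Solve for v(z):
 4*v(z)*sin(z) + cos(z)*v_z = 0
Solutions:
 v(z) = C1*cos(z)^4


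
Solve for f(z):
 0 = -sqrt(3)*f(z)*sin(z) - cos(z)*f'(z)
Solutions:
 f(z) = C1*cos(z)^(sqrt(3))


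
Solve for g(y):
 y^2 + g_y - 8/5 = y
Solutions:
 g(y) = C1 - y^3/3 + y^2/2 + 8*y/5


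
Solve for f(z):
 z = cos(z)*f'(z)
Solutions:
 f(z) = C1 + Integral(z/cos(z), z)


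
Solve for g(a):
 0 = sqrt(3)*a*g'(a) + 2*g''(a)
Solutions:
 g(a) = C1 + C2*erf(3^(1/4)*a/2)


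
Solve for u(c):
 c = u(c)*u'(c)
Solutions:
 u(c) = -sqrt(C1 + c^2)
 u(c) = sqrt(C1 + c^2)


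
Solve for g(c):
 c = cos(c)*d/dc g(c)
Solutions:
 g(c) = C1 + Integral(c/cos(c), c)


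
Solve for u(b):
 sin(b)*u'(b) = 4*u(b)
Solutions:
 u(b) = C1*(cos(b)^2 - 2*cos(b) + 1)/(cos(b)^2 + 2*cos(b) + 1)


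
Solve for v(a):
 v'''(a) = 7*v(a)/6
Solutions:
 v(a) = C3*exp(6^(2/3)*7^(1/3)*a/6) + (C1*sin(2^(2/3)*3^(1/6)*7^(1/3)*a/4) + C2*cos(2^(2/3)*3^(1/6)*7^(1/3)*a/4))*exp(-6^(2/3)*7^(1/3)*a/12)


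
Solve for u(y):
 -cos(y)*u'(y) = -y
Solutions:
 u(y) = C1 + Integral(y/cos(y), y)


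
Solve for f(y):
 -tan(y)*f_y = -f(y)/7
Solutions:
 f(y) = C1*sin(y)^(1/7)


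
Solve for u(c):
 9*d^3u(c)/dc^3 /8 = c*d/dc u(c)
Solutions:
 u(c) = C1 + Integral(C2*airyai(2*3^(1/3)*c/3) + C3*airybi(2*3^(1/3)*c/3), c)


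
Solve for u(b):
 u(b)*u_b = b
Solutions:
 u(b) = -sqrt(C1 + b^2)
 u(b) = sqrt(C1 + b^2)


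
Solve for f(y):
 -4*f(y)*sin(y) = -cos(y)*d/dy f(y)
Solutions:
 f(y) = C1/cos(y)^4


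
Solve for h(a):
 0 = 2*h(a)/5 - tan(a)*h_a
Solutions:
 h(a) = C1*sin(a)^(2/5)


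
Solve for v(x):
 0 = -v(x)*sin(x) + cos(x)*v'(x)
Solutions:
 v(x) = C1/cos(x)


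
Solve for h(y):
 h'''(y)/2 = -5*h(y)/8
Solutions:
 h(y) = C3*exp(-10^(1/3)*y/2) + (C1*sin(10^(1/3)*sqrt(3)*y/4) + C2*cos(10^(1/3)*sqrt(3)*y/4))*exp(10^(1/3)*y/4)


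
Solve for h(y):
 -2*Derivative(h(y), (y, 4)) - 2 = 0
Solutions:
 h(y) = C1 + C2*y + C3*y^2 + C4*y^3 - y^4/24


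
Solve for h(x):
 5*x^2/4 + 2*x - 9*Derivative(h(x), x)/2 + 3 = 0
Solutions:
 h(x) = C1 + 5*x^3/54 + 2*x^2/9 + 2*x/3


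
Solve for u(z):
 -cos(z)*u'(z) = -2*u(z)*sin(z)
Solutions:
 u(z) = C1/cos(z)^2


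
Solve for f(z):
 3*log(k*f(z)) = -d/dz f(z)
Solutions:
 li(k*f(z))/k = C1 - 3*z


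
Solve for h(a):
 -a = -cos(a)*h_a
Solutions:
 h(a) = C1 + Integral(a/cos(a), a)


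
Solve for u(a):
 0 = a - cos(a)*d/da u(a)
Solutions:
 u(a) = C1 + Integral(a/cos(a), a)


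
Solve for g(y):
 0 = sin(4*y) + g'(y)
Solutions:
 g(y) = C1 + cos(4*y)/4


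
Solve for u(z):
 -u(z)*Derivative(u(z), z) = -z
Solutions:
 u(z) = -sqrt(C1 + z^2)
 u(z) = sqrt(C1 + z^2)


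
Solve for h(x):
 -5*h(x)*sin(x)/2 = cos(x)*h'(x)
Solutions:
 h(x) = C1*cos(x)^(5/2)


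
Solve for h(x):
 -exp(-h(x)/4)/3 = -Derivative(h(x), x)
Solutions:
 h(x) = 4*log(C1 + x/12)


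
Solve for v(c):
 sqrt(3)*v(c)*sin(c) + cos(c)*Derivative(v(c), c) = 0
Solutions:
 v(c) = C1*cos(c)^(sqrt(3))


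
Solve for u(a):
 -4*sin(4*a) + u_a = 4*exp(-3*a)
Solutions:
 u(a) = C1 - cos(4*a) - 4*exp(-3*a)/3


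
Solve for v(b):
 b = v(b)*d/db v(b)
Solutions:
 v(b) = -sqrt(C1 + b^2)
 v(b) = sqrt(C1 + b^2)


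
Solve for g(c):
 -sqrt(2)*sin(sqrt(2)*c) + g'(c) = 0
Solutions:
 g(c) = C1 - cos(sqrt(2)*c)


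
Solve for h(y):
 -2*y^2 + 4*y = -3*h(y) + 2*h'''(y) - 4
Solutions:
 h(y) = C3*exp(2^(2/3)*3^(1/3)*y/2) + 2*y^2/3 - 4*y/3 + (C1*sin(2^(2/3)*3^(5/6)*y/4) + C2*cos(2^(2/3)*3^(5/6)*y/4))*exp(-2^(2/3)*3^(1/3)*y/4) - 4/3


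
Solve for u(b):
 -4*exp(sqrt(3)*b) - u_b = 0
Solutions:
 u(b) = C1 - 4*sqrt(3)*exp(sqrt(3)*b)/3


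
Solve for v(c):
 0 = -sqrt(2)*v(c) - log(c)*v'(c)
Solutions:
 v(c) = C1*exp(-sqrt(2)*li(c))


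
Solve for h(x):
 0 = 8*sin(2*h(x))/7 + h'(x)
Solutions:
 8*x/7 + log(cos(2*h(x)) - 1)/4 - log(cos(2*h(x)) + 1)/4 = C1


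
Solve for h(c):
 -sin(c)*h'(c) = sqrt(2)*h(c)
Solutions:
 h(c) = C1*(cos(c) + 1)^(sqrt(2)/2)/(cos(c) - 1)^(sqrt(2)/2)


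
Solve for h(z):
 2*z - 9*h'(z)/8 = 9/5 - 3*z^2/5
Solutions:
 h(z) = C1 + 8*z^3/45 + 8*z^2/9 - 8*z/5


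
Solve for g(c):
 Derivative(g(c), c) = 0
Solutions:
 g(c) = C1


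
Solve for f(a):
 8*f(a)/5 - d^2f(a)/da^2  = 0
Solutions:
 f(a) = C1*exp(-2*sqrt(10)*a/5) + C2*exp(2*sqrt(10)*a/5)


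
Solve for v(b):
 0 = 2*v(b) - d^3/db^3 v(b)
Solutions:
 v(b) = C3*exp(2^(1/3)*b) + (C1*sin(2^(1/3)*sqrt(3)*b/2) + C2*cos(2^(1/3)*sqrt(3)*b/2))*exp(-2^(1/3)*b/2)


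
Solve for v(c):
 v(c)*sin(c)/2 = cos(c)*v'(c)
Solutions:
 v(c) = C1/sqrt(cos(c))


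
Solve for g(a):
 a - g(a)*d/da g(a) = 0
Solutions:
 g(a) = -sqrt(C1 + a^2)
 g(a) = sqrt(C1 + a^2)


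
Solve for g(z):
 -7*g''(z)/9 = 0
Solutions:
 g(z) = C1 + C2*z


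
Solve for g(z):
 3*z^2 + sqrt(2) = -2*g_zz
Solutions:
 g(z) = C1 + C2*z - z^4/8 - sqrt(2)*z^2/4


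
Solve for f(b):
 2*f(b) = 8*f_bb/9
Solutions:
 f(b) = C1*exp(-3*b/2) + C2*exp(3*b/2)


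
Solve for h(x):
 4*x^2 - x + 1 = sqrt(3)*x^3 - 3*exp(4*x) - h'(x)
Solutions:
 h(x) = C1 + sqrt(3)*x^4/4 - 4*x^3/3 + x^2/2 - x - 3*exp(4*x)/4


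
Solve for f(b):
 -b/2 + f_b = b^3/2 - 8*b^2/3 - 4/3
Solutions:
 f(b) = C1 + b^4/8 - 8*b^3/9 + b^2/4 - 4*b/3


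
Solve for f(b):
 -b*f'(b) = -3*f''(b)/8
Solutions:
 f(b) = C1 + C2*erfi(2*sqrt(3)*b/3)


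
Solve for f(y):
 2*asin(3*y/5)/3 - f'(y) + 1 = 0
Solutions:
 f(y) = C1 + 2*y*asin(3*y/5)/3 + y + 2*sqrt(25 - 9*y^2)/9


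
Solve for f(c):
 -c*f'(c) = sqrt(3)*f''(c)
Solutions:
 f(c) = C1 + C2*erf(sqrt(2)*3^(3/4)*c/6)


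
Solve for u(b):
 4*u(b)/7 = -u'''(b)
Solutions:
 u(b) = C3*exp(-14^(2/3)*b/7) + (C1*sin(14^(2/3)*sqrt(3)*b/14) + C2*cos(14^(2/3)*sqrt(3)*b/14))*exp(14^(2/3)*b/14)


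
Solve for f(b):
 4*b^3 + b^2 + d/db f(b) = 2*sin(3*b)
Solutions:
 f(b) = C1 - b^4 - b^3/3 - 2*cos(3*b)/3


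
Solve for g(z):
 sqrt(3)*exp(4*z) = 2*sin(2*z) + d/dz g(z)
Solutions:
 g(z) = C1 + sqrt(3)*exp(4*z)/4 + cos(2*z)


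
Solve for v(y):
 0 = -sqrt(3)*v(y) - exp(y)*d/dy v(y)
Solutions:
 v(y) = C1*exp(sqrt(3)*exp(-y))


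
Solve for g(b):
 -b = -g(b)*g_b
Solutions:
 g(b) = -sqrt(C1 + b^2)
 g(b) = sqrt(C1 + b^2)


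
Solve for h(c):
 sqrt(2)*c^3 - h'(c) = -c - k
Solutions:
 h(c) = C1 + sqrt(2)*c^4/4 + c^2/2 + c*k


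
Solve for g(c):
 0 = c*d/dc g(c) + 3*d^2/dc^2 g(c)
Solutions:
 g(c) = C1 + C2*erf(sqrt(6)*c/6)


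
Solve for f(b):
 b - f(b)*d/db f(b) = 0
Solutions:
 f(b) = -sqrt(C1 + b^2)
 f(b) = sqrt(C1 + b^2)


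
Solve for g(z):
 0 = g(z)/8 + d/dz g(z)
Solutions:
 g(z) = C1*exp(-z/8)


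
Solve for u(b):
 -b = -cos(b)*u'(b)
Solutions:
 u(b) = C1 + Integral(b/cos(b), b)


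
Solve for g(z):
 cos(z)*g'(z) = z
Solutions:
 g(z) = C1 + Integral(z/cos(z), z)


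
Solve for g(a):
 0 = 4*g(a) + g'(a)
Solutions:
 g(a) = C1*exp(-4*a)


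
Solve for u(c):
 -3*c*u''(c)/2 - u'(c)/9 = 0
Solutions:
 u(c) = C1 + C2*c^(25/27)


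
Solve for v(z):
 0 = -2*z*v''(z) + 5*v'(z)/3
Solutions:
 v(z) = C1 + C2*z^(11/6)


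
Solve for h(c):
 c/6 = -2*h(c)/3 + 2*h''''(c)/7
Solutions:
 h(c) = C1*exp(-3^(3/4)*7^(1/4)*c/3) + C2*exp(3^(3/4)*7^(1/4)*c/3) + C3*sin(3^(3/4)*7^(1/4)*c/3) + C4*cos(3^(3/4)*7^(1/4)*c/3) - c/4


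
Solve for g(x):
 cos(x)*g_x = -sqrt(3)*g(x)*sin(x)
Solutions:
 g(x) = C1*cos(x)^(sqrt(3))


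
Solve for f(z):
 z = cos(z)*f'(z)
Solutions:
 f(z) = C1 + Integral(z/cos(z), z)


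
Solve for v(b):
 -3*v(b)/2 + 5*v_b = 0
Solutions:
 v(b) = C1*exp(3*b/10)


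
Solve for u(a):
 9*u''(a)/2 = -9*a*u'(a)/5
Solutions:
 u(a) = C1 + C2*erf(sqrt(5)*a/5)


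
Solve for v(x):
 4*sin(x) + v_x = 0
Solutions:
 v(x) = C1 + 4*cos(x)


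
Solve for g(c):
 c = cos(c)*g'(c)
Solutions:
 g(c) = C1 + Integral(c/cos(c), c)


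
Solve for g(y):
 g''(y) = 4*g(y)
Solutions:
 g(y) = C1*exp(-2*y) + C2*exp(2*y)


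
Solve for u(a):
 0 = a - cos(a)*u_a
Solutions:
 u(a) = C1 + Integral(a/cos(a), a)


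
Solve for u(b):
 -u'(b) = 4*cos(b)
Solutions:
 u(b) = C1 - 4*sin(b)


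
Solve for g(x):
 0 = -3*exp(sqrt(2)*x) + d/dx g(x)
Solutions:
 g(x) = C1 + 3*sqrt(2)*exp(sqrt(2)*x)/2


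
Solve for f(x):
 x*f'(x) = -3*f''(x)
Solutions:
 f(x) = C1 + C2*erf(sqrt(6)*x/6)


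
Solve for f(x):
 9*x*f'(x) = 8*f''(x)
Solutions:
 f(x) = C1 + C2*erfi(3*x/4)


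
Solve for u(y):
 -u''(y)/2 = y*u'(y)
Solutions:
 u(y) = C1 + C2*erf(y)


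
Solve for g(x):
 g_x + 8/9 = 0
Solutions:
 g(x) = C1 - 8*x/9


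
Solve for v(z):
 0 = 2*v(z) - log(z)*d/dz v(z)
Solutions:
 v(z) = C1*exp(2*li(z))


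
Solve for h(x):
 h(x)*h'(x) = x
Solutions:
 h(x) = -sqrt(C1 + x^2)
 h(x) = sqrt(C1 + x^2)


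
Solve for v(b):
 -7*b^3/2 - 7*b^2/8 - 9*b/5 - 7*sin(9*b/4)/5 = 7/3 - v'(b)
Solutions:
 v(b) = C1 + 7*b^4/8 + 7*b^3/24 + 9*b^2/10 + 7*b/3 - 28*cos(9*b/4)/45


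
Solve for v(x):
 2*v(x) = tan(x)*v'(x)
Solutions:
 v(x) = C1*sin(x)^2


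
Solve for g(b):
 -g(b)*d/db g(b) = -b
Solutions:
 g(b) = -sqrt(C1 + b^2)
 g(b) = sqrt(C1 + b^2)


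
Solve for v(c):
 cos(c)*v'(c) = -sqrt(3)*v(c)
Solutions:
 v(c) = C1*(sin(c) - 1)^(sqrt(3)/2)/(sin(c) + 1)^(sqrt(3)/2)


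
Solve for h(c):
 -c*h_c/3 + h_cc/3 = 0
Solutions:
 h(c) = C1 + C2*erfi(sqrt(2)*c/2)


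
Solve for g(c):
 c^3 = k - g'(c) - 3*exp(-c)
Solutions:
 g(c) = C1 - c^4/4 + c*k + 3*exp(-c)


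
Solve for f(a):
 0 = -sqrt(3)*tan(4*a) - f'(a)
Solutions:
 f(a) = C1 + sqrt(3)*log(cos(4*a))/4


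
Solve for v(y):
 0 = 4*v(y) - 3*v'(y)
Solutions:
 v(y) = C1*exp(4*y/3)


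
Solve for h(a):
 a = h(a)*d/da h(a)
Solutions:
 h(a) = -sqrt(C1 + a^2)
 h(a) = sqrt(C1 + a^2)


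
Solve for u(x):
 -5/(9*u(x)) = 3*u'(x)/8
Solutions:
 u(x) = -sqrt(C1 - 240*x)/9
 u(x) = sqrt(C1 - 240*x)/9


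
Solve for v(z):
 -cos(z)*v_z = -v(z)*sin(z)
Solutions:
 v(z) = C1/cos(z)


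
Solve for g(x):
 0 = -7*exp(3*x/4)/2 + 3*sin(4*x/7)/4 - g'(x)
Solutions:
 g(x) = C1 - 14*exp(3*x/4)/3 - 21*cos(4*x/7)/16


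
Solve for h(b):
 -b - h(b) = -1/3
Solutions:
 h(b) = 1/3 - b


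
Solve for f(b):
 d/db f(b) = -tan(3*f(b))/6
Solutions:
 f(b) = -asin(C1*exp(-b/2))/3 + pi/3
 f(b) = asin(C1*exp(-b/2))/3


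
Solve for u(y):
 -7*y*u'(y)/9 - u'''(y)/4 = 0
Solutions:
 u(y) = C1 + Integral(C2*airyai(-84^(1/3)*y/3) + C3*airybi(-84^(1/3)*y/3), y)


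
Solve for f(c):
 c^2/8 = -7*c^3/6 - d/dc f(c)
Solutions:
 f(c) = C1 - 7*c^4/24 - c^3/24


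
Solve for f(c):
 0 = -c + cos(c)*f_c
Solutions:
 f(c) = C1 + Integral(c/cos(c), c)


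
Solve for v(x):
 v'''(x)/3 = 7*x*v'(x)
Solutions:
 v(x) = C1 + Integral(C2*airyai(21^(1/3)*x) + C3*airybi(21^(1/3)*x), x)


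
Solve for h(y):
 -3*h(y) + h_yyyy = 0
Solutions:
 h(y) = C1*exp(-3^(1/4)*y) + C2*exp(3^(1/4)*y) + C3*sin(3^(1/4)*y) + C4*cos(3^(1/4)*y)


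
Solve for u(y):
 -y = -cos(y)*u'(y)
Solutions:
 u(y) = C1 + Integral(y/cos(y), y)


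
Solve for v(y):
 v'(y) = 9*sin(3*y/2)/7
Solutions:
 v(y) = C1 - 6*cos(3*y/2)/7


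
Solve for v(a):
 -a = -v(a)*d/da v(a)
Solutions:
 v(a) = -sqrt(C1 + a^2)
 v(a) = sqrt(C1 + a^2)


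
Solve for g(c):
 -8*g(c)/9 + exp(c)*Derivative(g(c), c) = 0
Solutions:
 g(c) = C1*exp(-8*exp(-c)/9)


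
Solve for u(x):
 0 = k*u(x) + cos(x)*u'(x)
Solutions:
 u(x) = C1*exp(k*(log(sin(x) - 1) - log(sin(x) + 1))/2)


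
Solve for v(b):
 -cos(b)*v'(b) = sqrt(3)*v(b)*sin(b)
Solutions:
 v(b) = C1*cos(b)^(sqrt(3))


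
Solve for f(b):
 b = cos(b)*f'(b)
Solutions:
 f(b) = C1 + Integral(b/cos(b), b)


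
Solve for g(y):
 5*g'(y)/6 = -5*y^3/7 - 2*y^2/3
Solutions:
 g(y) = C1 - 3*y^4/14 - 4*y^3/15


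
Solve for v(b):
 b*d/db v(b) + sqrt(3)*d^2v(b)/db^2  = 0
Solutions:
 v(b) = C1 + C2*erf(sqrt(2)*3^(3/4)*b/6)


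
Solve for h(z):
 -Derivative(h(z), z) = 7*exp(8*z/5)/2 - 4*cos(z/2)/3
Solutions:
 h(z) = C1 - 35*exp(8*z/5)/16 + 8*sin(z/2)/3


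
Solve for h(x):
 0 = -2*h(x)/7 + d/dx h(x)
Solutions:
 h(x) = C1*exp(2*x/7)


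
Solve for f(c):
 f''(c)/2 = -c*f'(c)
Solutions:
 f(c) = C1 + C2*erf(c)


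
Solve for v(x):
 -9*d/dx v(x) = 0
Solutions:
 v(x) = C1


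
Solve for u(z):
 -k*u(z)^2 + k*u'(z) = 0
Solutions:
 u(z) = -1/(C1 + z)


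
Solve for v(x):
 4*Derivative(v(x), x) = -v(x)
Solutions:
 v(x) = C1*exp(-x/4)


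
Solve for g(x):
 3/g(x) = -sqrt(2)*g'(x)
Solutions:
 g(x) = -sqrt(C1 - 3*sqrt(2)*x)
 g(x) = sqrt(C1 - 3*sqrt(2)*x)


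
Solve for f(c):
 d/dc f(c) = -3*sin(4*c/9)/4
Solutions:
 f(c) = C1 + 27*cos(4*c/9)/16


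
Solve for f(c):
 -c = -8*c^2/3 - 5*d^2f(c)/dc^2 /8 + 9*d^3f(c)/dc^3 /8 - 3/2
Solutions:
 f(c) = C1 + C2*c + C3*exp(5*c/9) - 16*c^4/45 - 172*c^3/75 - 1698*c^2/125


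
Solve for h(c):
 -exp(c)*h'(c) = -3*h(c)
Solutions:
 h(c) = C1*exp(-3*exp(-c))


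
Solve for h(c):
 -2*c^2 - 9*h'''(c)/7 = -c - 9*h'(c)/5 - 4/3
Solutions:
 h(c) = C1 + C2*exp(-sqrt(35)*c/5) + C3*exp(sqrt(35)*c/5) + 10*c^3/27 - 5*c^2/18 + 160*c/189


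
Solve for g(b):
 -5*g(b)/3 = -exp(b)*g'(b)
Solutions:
 g(b) = C1*exp(-5*exp(-b)/3)


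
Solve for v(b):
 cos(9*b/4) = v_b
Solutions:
 v(b) = C1 + 4*sin(9*b/4)/9


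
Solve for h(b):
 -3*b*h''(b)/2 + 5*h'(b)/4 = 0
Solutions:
 h(b) = C1 + C2*b^(11/6)


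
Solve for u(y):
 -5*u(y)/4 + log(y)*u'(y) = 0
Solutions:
 u(y) = C1*exp(5*li(y)/4)


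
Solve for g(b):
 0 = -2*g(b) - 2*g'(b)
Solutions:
 g(b) = C1*exp(-b)


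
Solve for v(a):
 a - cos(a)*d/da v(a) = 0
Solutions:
 v(a) = C1 + Integral(a/cos(a), a)


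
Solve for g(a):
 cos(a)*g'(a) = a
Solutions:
 g(a) = C1 + Integral(a/cos(a), a)


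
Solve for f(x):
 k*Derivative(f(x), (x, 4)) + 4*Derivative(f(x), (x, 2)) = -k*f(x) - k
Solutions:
 f(x) = C1*exp(-x*sqrt((-sqrt(4 - k^2) - 2)/k)) + C2*exp(x*sqrt((-sqrt(4 - k^2) - 2)/k)) + C3*exp(-x*sqrt((sqrt(4 - k^2) - 2)/k)) + C4*exp(x*sqrt((sqrt(4 - k^2) - 2)/k)) - 1


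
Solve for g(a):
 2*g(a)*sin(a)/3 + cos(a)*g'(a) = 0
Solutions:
 g(a) = C1*cos(a)^(2/3)


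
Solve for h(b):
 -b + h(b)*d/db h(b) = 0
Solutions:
 h(b) = -sqrt(C1 + b^2)
 h(b) = sqrt(C1 + b^2)


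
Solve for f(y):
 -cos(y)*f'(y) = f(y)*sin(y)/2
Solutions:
 f(y) = C1*sqrt(cos(y))


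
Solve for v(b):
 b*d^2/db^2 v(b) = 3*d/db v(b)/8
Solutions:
 v(b) = C1 + C2*b^(11/8)


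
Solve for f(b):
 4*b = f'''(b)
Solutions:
 f(b) = C1 + C2*b + C3*b^2 + b^4/6


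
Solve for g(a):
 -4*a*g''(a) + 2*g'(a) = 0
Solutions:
 g(a) = C1 + C2*a^(3/2)


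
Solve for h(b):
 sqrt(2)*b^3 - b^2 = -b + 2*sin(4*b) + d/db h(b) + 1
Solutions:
 h(b) = C1 + sqrt(2)*b^4/4 - b^3/3 + b^2/2 - b + cos(4*b)/2


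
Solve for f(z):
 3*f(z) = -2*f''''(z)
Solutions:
 f(z) = (C1*sin(6^(1/4)*z/2) + C2*cos(6^(1/4)*z/2))*exp(-6^(1/4)*z/2) + (C3*sin(6^(1/4)*z/2) + C4*cos(6^(1/4)*z/2))*exp(6^(1/4)*z/2)


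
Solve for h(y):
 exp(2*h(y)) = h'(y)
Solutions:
 h(y) = log(-sqrt(-1/(C1 + y))) - log(2)/2
 h(y) = log(-1/(C1 + y))/2 - log(2)/2


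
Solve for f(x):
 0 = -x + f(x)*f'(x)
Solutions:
 f(x) = -sqrt(C1 + x^2)
 f(x) = sqrt(C1 + x^2)


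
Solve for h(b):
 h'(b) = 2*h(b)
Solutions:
 h(b) = C1*exp(2*b)


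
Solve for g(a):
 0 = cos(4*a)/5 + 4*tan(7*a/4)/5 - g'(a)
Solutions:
 g(a) = C1 - 16*log(cos(7*a/4))/35 + sin(4*a)/20


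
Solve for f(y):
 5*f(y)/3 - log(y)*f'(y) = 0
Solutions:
 f(y) = C1*exp(5*li(y)/3)


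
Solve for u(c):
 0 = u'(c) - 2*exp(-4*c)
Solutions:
 u(c) = C1 - exp(-4*c)/2


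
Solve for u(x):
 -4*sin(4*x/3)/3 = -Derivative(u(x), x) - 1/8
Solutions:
 u(x) = C1 - x/8 - cos(4*x/3)


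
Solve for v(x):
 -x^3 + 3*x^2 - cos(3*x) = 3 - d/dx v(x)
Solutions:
 v(x) = C1 + x^4/4 - x^3 + 3*x + sin(3*x)/3


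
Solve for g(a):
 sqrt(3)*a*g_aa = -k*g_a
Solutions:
 g(a) = C1 + a^(-sqrt(3)*re(k)/3 + 1)*(C2*sin(sqrt(3)*log(a)*Abs(im(k))/3) + C3*cos(sqrt(3)*log(a)*im(k)/3))


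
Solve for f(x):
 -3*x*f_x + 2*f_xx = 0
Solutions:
 f(x) = C1 + C2*erfi(sqrt(3)*x/2)


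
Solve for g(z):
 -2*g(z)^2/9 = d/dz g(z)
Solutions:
 g(z) = 9/(C1 + 2*z)


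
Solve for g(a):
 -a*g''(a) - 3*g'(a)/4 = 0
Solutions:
 g(a) = C1 + C2*a^(1/4)


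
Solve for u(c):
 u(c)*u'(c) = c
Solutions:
 u(c) = -sqrt(C1 + c^2)
 u(c) = sqrt(C1 + c^2)


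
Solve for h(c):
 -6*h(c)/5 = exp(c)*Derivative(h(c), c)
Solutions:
 h(c) = C1*exp(6*exp(-c)/5)


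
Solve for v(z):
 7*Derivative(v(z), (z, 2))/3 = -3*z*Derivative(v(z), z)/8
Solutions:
 v(z) = C1 + C2*erf(3*sqrt(7)*z/28)


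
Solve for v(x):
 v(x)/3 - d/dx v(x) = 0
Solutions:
 v(x) = C1*exp(x/3)


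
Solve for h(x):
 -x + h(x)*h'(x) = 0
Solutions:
 h(x) = -sqrt(C1 + x^2)
 h(x) = sqrt(C1 + x^2)


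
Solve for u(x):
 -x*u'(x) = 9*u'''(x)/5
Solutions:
 u(x) = C1 + Integral(C2*airyai(-15^(1/3)*x/3) + C3*airybi(-15^(1/3)*x/3), x)


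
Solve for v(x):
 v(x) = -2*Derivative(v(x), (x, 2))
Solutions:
 v(x) = C1*sin(sqrt(2)*x/2) + C2*cos(sqrt(2)*x/2)


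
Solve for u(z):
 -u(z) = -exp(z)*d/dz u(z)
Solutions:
 u(z) = C1*exp(-exp(-z))


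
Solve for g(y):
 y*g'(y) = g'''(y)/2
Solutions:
 g(y) = C1 + Integral(C2*airyai(2^(1/3)*y) + C3*airybi(2^(1/3)*y), y)


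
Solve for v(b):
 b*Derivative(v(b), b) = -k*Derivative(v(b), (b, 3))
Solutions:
 v(b) = C1 + Integral(C2*airyai(b*(-1/k)^(1/3)) + C3*airybi(b*(-1/k)^(1/3)), b)


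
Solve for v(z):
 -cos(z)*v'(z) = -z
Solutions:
 v(z) = C1 + Integral(z/cos(z), z)


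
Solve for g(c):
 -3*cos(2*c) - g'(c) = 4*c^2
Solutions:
 g(c) = C1 - 4*c^3/3 - 3*sin(2*c)/2


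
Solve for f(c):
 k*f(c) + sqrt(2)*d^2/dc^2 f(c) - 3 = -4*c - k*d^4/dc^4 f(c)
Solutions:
 f(c) = C1*exp(-2^(3/4)*c*sqrt((-sqrt(1 - 2*k^2) - 1)/k)/2) + C2*exp(2^(3/4)*c*sqrt((-sqrt(1 - 2*k^2) - 1)/k)/2) + C3*exp(-2^(3/4)*c*sqrt((sqrt(1 - 2*k^2) - 1)/k)/2) + C4*exp(2^(3/4)*c*sqrt((sqrt(1 - 2*k^2) - 1)/k)/2) - 4*c/k + 3/k


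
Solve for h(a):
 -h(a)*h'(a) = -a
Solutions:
 h(a) = -sqrt(C1 + a^2)
 h(a) = sqrt(C1 + a^2)
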